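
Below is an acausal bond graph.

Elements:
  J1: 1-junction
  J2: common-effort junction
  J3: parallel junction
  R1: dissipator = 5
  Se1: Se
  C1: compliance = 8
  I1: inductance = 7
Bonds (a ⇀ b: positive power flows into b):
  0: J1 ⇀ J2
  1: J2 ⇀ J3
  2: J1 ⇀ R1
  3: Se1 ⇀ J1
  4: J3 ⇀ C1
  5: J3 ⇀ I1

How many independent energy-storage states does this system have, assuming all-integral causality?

bond 3 stroke→J1  (Se1: effort source, stroke at far end)
bond 4 stroke→J3  (C1 outputs effort q/C1)
bond 1 stroke→J2  (J3: bond 4 brought effort, rest push out)
bond 5 stroke→I1  (J3 effort already set via bond 4)
bond 0 stroke→J1  (J2: bond 1 brought effort, rest push out)
bond 2 stroke→R1  (closing 1-jn rule on J1)

2  (C1, I1 all integral)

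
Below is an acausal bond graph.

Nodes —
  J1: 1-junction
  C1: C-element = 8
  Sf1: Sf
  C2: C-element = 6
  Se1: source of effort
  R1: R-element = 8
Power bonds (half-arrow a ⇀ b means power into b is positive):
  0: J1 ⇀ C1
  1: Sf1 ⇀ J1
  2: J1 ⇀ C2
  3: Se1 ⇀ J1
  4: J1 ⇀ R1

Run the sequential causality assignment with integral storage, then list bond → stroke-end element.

β1 stroke at Sf1  (Sf1: flow source, stroke at near end)
β3 stroke at J1  (Se1 fixes effort; stroke away)
β0 stroke at J1  (J1 flow already set via bond 1)
β2 stroke at J1  (J1: bond 1 brought flow, rest push out)
β4 stroke at J1  (J1 flow already set via bond 1)

bond 0 stroke→J1
bond 1 stroke→Sf1
bond 2 stroke→J1
bond 3 stroke→J1
bond 4 stroke→J1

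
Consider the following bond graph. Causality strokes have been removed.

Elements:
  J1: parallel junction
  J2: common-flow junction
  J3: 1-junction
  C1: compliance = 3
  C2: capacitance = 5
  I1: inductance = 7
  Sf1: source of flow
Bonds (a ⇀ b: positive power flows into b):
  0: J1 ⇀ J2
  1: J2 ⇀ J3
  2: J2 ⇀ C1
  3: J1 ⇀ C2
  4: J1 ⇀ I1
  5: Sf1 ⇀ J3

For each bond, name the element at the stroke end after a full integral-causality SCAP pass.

b0 |J2
b1 |J3
b2 |J2
b3 |J1
b4 |I1
b5 |Sf1

b5 →Sf1  (source Sf1 imposes f)
b1 →J3  (J3 flow already set via bond 5)
b0 →J2  (J2: bond 1 brought flow, rest push out)
b2 →J2  (common-f at J2 fixed by 1)
b3 →J1  (prefer integral on C2)
b4 →I1  (common-e at J1 fixed by 3)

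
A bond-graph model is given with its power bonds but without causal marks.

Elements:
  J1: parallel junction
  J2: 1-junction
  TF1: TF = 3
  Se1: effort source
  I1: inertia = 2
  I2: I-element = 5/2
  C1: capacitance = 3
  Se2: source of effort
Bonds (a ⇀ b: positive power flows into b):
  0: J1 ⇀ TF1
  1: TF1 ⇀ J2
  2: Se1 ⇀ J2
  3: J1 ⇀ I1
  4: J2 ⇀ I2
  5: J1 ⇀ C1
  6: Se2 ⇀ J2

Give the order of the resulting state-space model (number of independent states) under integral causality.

bond 2 |J2  (Se1: effort source, stroke at far end)
bond 6 |J2  (source Se2 imposes e)
bond 3 |I1  (I1 integral (f out))
bond 4 |I2  (prefer integral on I2)
bond 1 |J2  (J2 flow already set via bond 4)
bond 0 |TF1  (TF1 one-in-one-out from 1)
bond 5 |J1  (J1: last free bond brings effort in)

3  (C1, I1, I2 all integral)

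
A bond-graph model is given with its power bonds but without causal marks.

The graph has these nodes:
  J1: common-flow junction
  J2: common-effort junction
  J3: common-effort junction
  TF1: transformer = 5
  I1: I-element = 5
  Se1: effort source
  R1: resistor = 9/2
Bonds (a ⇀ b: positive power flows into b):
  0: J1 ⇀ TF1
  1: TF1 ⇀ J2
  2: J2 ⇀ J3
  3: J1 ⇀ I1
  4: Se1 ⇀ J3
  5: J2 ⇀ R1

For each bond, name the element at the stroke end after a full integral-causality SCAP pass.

β4 stroke→J3  (Se1 (Se) sets effort on bond)
β2 stroke→J2  (J3 effort already set via bond 4)
β1 stroke→TF1  (J2 effort already set via bond 2)
β5 stroke→R1  (0-jn J2 has e-setter on 2)
β0 stroke→J1  (TF TF1: opposite of bond 1)
β3 stroke→I1  (closing 1-jn rule on J1)

#0 →J1
#1 →TF1
#2 →J2
#3 →I1
#4 →J3
#5 →R1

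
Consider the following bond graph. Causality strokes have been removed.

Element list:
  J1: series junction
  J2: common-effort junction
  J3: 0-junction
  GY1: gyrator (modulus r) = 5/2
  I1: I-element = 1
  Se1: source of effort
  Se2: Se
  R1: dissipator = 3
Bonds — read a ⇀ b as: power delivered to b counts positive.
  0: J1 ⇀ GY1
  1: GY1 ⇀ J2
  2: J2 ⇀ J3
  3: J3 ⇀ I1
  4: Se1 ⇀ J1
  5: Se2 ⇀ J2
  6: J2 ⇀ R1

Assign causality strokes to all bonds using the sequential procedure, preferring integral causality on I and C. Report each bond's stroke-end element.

bond 4 stroke at J1  (Se1: effort source, stroke at far end)
bond 5 stroke at J2  (Se2: effort source, stroke at far end)
bond 0 stroke at GY1  (J1 needs exactly one f-in)
bond 1 stroke at GY1  (0-jn J2 has e-setter on 5)
bond 2 stroke at J3  (J2: bond 5 brought effort, rest push out)
bond 6 stroke at R1  (common-e at J2 fixed by 5)
bond 3 stroke at I1  (J3 effort already set via bond 2)

b0 →GY1
b1 →GY1
b2 →J3
b3 →I1
b4 →J1
b5 →J2
b6 →R1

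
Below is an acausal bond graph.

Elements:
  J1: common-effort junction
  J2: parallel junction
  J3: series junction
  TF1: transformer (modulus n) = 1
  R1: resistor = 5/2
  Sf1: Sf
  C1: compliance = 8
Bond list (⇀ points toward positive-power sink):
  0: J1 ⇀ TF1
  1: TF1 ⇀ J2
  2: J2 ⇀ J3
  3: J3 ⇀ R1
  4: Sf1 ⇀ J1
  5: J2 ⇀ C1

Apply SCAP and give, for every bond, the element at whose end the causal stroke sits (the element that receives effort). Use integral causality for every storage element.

β4 stroke at Sf1  (Sf1 (Sf) sets flow on bond)
β0 stroke at J1  (J1: last free bond brings effort in)
β1 stroke at TF1  (TF1 one-in-one-out from 0)
β5 stroke at J2  (C1 outputs effort q/C1)
β2 stroke at J3  (common-e at J2 fixed by 5)
β3 stroke at R1  (closing 1-jn rule on J3)

#0 stroke→J1
#1 stroke→TF1
#2 stroke→J3
#3 stroke→R1
#4 stroke→Sf1
#5 stroke→J2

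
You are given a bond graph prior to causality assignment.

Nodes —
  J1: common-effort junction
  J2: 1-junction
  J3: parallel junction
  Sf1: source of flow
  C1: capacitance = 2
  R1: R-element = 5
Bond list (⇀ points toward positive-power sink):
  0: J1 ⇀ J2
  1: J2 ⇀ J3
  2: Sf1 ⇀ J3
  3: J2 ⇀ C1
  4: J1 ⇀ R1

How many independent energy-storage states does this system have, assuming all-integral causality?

b2 stroke→Sf1  (Sf1 fixes flow; stroke at Sf1)
b1 stroke→J3  (J3 needs exactly one e-in)
b0 stroke→J2  (common-f at J2 fixed by 1)
b3 stroke→J2  (common-f at J2 fixed by 1)
b4 stroke→J1  (J1 needs exactly one e-in)

1  (C1 all integral)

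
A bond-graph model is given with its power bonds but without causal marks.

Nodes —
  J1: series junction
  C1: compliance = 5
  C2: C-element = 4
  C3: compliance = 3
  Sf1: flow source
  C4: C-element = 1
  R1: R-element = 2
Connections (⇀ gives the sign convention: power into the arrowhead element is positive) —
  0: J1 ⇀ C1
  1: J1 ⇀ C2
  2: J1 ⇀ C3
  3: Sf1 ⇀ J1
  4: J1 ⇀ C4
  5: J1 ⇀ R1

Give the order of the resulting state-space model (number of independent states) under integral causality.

#3 |Sf1  (Sf1 (Sf) sets flow on bond)
#0 |J1  (J1 flow already set via bond 3)
#1 |J1  (1-jn J1 has f-setter on 3)
#2 |J1  (common-f at J1 fixed by 3)
#4 |J1  (1-jn J1 has f-setter on 3)
#5 |J1  (1-jn J1 has f-setter on 3)

4  (C1, C2, C3, C4 all integral)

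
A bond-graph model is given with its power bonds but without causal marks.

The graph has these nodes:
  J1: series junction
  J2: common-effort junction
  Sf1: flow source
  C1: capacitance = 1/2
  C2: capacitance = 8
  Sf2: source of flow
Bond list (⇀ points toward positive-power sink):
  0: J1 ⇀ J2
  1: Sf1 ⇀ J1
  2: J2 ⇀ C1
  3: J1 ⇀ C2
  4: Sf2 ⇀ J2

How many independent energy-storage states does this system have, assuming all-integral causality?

bond 1 stroke→Sf1  (source Sf1 imposes f)
bond 4 stroke→Sf2  (Sf2: flow source, stroke at near end)
bond 0 stroke→J1  (J1: bond 1 brought flow, rest push out)
bond 3 stroke→J1  (J1 flow already set via bond 1)
bond 2 stroke→J2  (only one effort-in slot at J2)

2  (C1, C2 all integral)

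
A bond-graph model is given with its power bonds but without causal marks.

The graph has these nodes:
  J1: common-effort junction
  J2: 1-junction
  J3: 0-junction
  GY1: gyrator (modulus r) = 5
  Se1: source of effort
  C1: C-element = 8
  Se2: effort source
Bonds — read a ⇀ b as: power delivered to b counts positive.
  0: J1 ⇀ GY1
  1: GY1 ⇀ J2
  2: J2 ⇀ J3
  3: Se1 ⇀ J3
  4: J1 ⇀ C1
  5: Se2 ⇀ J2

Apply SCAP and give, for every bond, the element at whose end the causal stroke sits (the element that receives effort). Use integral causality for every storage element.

β3 →J3  (source Se1 imposes e)
β5 →J2  (Se2 (Se) sets effort on bond)
β2 →J2  (0-jn J3 has e-setter on 3)
β1 →GY1  (J2: last free bond brings flow in)
β0 →GY1  (GY GY1: same side as bond 1)
β4 →J1  (J1: last free bond brings effort in)

#0 stroke at GY1
#1 stroke at GY1
#2 stroke at J2
#3 stroke at J3
#4 stroke at J1
#5 stroke at J2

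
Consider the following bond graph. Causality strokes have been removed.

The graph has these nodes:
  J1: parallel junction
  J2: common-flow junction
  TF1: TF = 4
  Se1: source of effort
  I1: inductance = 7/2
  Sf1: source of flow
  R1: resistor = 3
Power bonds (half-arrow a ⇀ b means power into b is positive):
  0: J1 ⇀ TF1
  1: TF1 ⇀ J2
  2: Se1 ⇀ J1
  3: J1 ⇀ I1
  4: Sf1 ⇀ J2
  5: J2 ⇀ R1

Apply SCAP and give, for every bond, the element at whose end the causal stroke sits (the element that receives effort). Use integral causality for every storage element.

β0 stroke→TF1
β1 stroke→J2
β2 stroke→J1
β3 stroke→I1
β4 stroke→Sf1
β5 stroke→J2

bond 2 stroke at J1  (Se1 (Se) sets effort on bond)
bond 4 stroke at Sf1  (Sf1 fixes flow; stroke at Sf1)
bond 0 stroke at TF1  (J1: bond 2 brought effort, rest push out)
bond 3 stroke at I1  (J1: bond 2 brought effort, rest push out)
bond 1 stroke at J2  (1-jn J2 has f-setter on 4)
bond 5 stroke at J2  (J2 flow already set via bond 4)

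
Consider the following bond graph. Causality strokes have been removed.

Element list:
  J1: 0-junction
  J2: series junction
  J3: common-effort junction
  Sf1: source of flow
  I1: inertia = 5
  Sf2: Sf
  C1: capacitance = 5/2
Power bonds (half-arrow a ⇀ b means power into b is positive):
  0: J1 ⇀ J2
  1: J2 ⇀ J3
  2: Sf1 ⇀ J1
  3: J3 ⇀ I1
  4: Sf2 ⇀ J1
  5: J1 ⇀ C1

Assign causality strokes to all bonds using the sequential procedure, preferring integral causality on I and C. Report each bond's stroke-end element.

β2 →Sf1  (Sf1 (Sf) sets flow on bond)
β4 →Sf2  (Sf2 (Sf) sets flow on bond)
β3 →I1  (prefer integral on I1)
β1 →J3  (only one effort-in slot at J3)
β0 →J2  (J2 flow already set via bond 1)
β5 →J1  (J1: last free bond brings effort in)

β0 |J2
β1 |J3
β2 |Sf1
β3 |I1
β4 |Sf2
β5 |J1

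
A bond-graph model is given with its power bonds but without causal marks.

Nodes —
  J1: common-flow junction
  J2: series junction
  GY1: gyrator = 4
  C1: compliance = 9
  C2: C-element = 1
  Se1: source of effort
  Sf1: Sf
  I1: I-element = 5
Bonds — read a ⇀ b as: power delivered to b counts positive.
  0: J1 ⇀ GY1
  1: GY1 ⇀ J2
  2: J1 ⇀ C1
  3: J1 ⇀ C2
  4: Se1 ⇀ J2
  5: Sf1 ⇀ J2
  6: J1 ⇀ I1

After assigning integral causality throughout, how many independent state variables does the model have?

3  (C1, C2, I1 all integral)

β4 stroke→J2  (source Se1 imposes e)
β5 stroke→Sf1  (source Sf1 imposes f)
β1 stroke→J2  (J2 flow already set via bond 5)
β0 stroke→J1  (GY1 both-in/both-out from 1)
β2 stroke→J1  (C1: C, integral causality)
β3 stroke→J1  (C2 integral (e out))
β6 stroke→I1  (only one flow-in slot at J1)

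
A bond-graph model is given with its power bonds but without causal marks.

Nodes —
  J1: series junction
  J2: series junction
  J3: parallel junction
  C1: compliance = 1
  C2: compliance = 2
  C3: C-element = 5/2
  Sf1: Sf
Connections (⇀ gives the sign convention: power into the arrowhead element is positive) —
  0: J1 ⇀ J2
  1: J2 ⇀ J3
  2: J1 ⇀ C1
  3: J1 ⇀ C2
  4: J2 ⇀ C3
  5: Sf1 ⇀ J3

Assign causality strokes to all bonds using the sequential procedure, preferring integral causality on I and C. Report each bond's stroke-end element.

β0 |J2
β1 |J3
β2 |J1
β3 |J1
β4 |J2
β5 |Sf1

#5 stroke at Sf1  (Sf1 (Sf) sets flow on bond)
#1 stroke at J3  (J3 needs exactly one e-in)
#0 stroke at J2  (J2: bond 1 brought flow, rest push out)
#4 stroke at J2  (J2: bond 1 brought flow, rest push out)
#2 stroke at J1  (1-jn J1 has f-setter on 0)
#3 stroke at J1  (1-jn J1 has f-setter on 0)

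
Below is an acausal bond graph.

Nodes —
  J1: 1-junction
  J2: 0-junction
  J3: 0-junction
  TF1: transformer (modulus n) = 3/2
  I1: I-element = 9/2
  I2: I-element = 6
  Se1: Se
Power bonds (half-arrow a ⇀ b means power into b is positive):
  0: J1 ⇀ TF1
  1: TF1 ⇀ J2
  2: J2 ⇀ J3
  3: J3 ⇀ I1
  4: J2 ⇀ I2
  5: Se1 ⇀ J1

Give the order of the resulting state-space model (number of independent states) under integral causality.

2  (I1, I2 all integral)

#5 |J1  (source Se1 imposes e)
#0 |TF1  (J1 needs exactly one f-in)
#1 |J2  (TF TF1: opposite of bond 0)
#2 |J3  (0-jn J2 has e-setter on 1)
#4 |I2  (J2: bond 1 brought effort, rest push out)
#3 |I1  (J3 effort already set via bond 2)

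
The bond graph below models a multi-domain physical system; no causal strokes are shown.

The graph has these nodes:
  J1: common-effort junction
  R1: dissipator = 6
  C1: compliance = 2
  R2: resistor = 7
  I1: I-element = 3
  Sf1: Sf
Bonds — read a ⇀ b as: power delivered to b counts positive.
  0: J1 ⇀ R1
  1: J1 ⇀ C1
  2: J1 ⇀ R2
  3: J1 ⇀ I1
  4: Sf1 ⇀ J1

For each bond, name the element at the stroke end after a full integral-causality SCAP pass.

β0 stroke→R1
β1 stroke→J1
β2 stroke→R2
β3 stroke→I1
β4 stroke→Sf1

β4 |Sf1  (Sf1: flow source, stroke at near end)
β1 |J1  (C1: C, integral causality)
β0 |R1  (0-jn J1 has e-setter on 1)
β2 |R2  (J1 effort already set via bond 1)
β3 |I1  (common-e at J1 fixed by 1)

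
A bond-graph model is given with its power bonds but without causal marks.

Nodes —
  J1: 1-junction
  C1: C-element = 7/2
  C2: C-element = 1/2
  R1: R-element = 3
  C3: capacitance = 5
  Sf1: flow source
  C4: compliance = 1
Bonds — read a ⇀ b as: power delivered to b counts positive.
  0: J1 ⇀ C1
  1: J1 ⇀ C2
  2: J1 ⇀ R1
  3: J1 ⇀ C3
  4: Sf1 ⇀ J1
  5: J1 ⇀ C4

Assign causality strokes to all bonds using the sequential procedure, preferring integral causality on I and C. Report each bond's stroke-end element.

#0 stroke→J1
#1 stroke→J1
#2 stroke→J1
#3 stroke→J1
#4 stroke→Sf1
#5 stroke→J1

b4 stroke→Sf1  (Sf1 fixes flow; stroke at Sf1)
b0 stroke→J1  (J1 flow already set via bond 4)
b1 stroke→J1  (1-jn J1 has f-setter on 4)
b2 stroke→J1  (1-jn J1 has f-setter on 4)
b3 stroke→J1  (1-jn J1 has f-setter on 4)
b5 stroke→J1  (1-jn J1 has f-setter on 4)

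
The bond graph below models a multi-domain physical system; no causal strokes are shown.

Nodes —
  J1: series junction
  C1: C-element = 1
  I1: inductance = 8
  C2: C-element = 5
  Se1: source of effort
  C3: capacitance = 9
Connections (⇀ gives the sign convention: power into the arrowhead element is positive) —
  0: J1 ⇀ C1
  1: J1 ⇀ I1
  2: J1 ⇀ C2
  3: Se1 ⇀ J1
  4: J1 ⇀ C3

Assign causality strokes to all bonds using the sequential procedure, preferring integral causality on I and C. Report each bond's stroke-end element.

b3 stroke→J1  (Se1: effort source, stroke at far end)
b0 stroke→J1  (C1 integral (e out))
b1 stroke→I1  (I1 integral (f out))
b2 stroke→J1  (J1 flow already set via bond 1)
b4 stroke→J1  (common-f at J1 fixed by 1)

#0 stroke at J1
#1 stroke at I1
#2 stroke at J1
#3 stroke at J1
#4 stroke at J1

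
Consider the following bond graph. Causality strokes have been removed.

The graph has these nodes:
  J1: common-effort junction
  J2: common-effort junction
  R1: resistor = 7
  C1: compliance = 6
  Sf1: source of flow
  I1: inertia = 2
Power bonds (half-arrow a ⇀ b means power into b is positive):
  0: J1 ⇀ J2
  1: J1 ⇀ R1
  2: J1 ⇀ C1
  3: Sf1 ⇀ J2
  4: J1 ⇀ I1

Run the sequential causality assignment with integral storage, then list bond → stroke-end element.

#3 →Sf1  (Sf1: flow source, stroke at near end)
#0 →J2  (J2 needs exactly one e-in)
#2 →J1  (prefer integral on C1)
#1 →R1  (common-e at J1 fixed by 2)
#4 →I1  (J1: bond 2 brought effort, rest push out)

bond 0 |J2
bond 1 |R1
bond 2 |J1
bond 3 |Sf1
bond 4 |I1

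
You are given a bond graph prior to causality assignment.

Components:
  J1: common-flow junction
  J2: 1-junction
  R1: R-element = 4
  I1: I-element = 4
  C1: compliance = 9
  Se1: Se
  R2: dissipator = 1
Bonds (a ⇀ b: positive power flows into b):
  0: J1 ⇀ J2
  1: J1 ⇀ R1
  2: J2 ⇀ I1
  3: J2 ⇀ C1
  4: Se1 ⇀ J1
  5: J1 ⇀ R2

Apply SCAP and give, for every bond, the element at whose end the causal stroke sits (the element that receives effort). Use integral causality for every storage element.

#4 stroke→J1  (Se1 (Se) sets effort on bond)
#2 stroke→I1  (I1: I, integral causality)
#0 stroke→J2  (J2 flow already set via bond 2)
#3 stroke→J2  (J2: bond 2 brought flow, rest push out)
#1 stroke→J1  (J1 flow already set via bond 0)
#5 stroke→J1  (J1 flow already set via bond 0)

#0 stroke→J2
#1 stroke→J1
#2 stroke→I1
#3 stroke→J2
#4 stroke→J1
#5 stroke→J1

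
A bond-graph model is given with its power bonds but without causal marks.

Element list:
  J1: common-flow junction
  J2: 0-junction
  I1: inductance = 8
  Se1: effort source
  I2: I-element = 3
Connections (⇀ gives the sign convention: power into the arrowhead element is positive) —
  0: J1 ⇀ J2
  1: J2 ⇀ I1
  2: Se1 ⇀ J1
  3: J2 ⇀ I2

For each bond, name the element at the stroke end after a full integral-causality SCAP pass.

#2 →J1  (Se1 fixes effort; stroke away)
#0 →J2  (J1: last free bond brings flow in)
#1 →I1  (common-e at J2 fixed by 0)
#3 →I2  (J2: bond 0 brought effort, rest push out)

bond 0 stroke→J2
bond 1 stroke→I1
bond 2 stroke→J1
bond 3 stroke→I2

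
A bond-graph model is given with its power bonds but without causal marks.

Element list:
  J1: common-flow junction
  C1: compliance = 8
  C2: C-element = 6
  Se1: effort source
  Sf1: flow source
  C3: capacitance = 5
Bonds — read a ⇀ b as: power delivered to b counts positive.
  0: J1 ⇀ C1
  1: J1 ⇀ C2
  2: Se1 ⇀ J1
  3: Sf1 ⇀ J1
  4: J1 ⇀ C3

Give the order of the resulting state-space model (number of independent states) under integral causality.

3  (C1, C2, C3 all integral)

bond 2 →J1  (Se1 (Se) sets effort on bond)
bond 3 →Sf1  (source Sf1 imposes f)
bond 0 →J1  (common-f at J1 fixed by 3)
bond 1 →J1  (1-jn J1 has f-setter on 3)
bond 4 →J1  (1-jn J1 has f-setter on 3)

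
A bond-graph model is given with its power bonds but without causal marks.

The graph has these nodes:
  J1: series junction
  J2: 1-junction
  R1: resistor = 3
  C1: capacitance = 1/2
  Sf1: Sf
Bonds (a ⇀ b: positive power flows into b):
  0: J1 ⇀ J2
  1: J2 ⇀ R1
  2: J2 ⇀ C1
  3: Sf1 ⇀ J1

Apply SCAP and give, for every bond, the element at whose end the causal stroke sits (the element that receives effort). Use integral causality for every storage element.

#3 stroke at Sf1  (Sf1: flow source, stroke at near end)
#0 stroke at J1  (J1: bond 3 brought flow, rest push out)
#1 stroke at J2  (1-jn J2 has f-setter on 0)
#2 stroke at J2  (J2: bond 0 brought flow, rest push out)

#0 |J1
#1 |J2
#2 |J2
#3 |Sf1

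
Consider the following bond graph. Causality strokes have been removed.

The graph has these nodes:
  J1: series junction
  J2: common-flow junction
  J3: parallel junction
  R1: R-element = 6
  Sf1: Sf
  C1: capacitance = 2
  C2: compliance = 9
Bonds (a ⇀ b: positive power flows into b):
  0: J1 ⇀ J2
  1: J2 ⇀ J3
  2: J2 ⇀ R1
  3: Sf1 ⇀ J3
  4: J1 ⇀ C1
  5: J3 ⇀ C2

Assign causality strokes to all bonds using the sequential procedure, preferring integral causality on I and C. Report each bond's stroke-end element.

#3 |Sf1  (Sf1 fixes flow; stroke at Sf1)
#4 |J1  (C1 outputs effort q/C1)
#0 |J2  (J1 needs exactly one f-in)
#5 |J3  (C2: C, integral causality)
#1 |J2  (J3 effort already set via bond 5)
#2 |R1  (only one flow-in slot at J2)

bond 0 |J2
bond 1 |J2
bond 2 |R1
bond 3 |Sf1
bond 4 |J1
bond 5 |J3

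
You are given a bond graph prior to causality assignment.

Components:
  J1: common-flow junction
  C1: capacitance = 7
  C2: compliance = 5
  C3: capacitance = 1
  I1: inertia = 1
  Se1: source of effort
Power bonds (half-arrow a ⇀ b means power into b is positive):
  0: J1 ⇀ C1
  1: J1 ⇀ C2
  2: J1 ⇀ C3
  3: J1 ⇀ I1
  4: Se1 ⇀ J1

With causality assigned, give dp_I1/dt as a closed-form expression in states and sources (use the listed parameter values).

#4 stroke at J1  (source Se1 imposes e)
#0 stroke at J1  (prefer integral on C1)
#1 stroke at J1  (C2 outputs effort q/C2)
#2 stroke at J1  (C3: C, integral causality)
#3 stroke at I1  (only one flow-in slot at J1)

dp_I1/dt = E_Se1 - q_C1/7 - q_C2/5 - q_C3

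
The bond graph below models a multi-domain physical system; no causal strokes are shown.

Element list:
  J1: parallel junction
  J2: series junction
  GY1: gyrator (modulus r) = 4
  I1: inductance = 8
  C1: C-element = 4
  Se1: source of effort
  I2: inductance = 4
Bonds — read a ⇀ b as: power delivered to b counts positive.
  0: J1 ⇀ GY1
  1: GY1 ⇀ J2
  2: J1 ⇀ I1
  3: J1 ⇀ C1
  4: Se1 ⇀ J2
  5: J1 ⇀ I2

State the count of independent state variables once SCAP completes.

3  (C1, I1, I2 all integral)

β4 →J2  (Se1 fixes effort; stroke away)
β1 →GY1  (J2: last free bond brings flow in)
β0 →GY1  (GY1: gyrator matches bond 1)
β2 →I1  (I1 integral (f out))
β3 →J1  (C1 outputs effort q/C1)
β5 →I2  (J1: bond 3 brought effort, rest push out)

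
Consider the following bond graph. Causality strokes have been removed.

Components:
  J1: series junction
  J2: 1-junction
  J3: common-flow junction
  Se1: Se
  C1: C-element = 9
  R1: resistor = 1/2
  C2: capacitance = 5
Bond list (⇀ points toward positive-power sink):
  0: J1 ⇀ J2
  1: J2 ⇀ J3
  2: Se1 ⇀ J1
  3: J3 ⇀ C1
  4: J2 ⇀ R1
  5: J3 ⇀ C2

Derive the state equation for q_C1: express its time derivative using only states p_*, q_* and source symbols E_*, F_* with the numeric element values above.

dq_C1/dt = 2*E_Se1 - 2*q_C1/9 - 2*q_C2/5

bond 2 stroke at J1  (Se1 fixes effort; stroke away)
bond 0 stroke at J2  (J1: last free bond brings flow in)
bond 3 stroke at J3  (C1 integral (e out))
bond 5 stroke at J3  (C2 outputs effort q/C2)
bond 1 stroke at J2  (J3: last free bond brings flow in)
bond 4 stroke at R1  (J2 needs exactly one f-in)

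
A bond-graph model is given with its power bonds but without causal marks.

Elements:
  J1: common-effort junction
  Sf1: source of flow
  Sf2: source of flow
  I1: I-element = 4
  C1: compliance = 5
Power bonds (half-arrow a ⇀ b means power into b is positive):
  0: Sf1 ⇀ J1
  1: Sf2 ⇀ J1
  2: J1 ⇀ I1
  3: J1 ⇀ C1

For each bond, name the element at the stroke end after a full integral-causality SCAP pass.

β0 |Sf1
β1 |Sf2
β2 |I1
β3 |J1

β0 stroke at Sf1  (Sf1 (Sf) sets flow on bond)
β1 stroke at Sf2  (Sf2 fixes flow; stroke at Sf2)
β2 stroke at I1  (I1 integral (f out))
β3 stroke at J1  (only one effort-in slot at J1)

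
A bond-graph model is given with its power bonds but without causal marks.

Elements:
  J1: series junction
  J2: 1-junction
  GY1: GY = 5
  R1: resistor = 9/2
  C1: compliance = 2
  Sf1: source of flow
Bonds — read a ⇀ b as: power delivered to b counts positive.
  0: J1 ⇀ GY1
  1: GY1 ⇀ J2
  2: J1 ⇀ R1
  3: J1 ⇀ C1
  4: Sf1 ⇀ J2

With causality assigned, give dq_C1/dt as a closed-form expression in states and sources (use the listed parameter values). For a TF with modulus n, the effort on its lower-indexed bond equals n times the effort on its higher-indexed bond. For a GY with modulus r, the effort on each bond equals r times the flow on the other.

dq_C1/dt = -10*F_Sf1/9 - q_C1/9

bond 4 →Sf1  (Sf1 (Sf) sets flow on bond)
bond 1 →J2  (J2 flow already set via bond 4)
bond 0 →J1  (GY1: gyrator matches bond 1)
bond 3 →J1  (C1 integral (e out))
bond 2 →R1  (closing 1-jn rule on J1)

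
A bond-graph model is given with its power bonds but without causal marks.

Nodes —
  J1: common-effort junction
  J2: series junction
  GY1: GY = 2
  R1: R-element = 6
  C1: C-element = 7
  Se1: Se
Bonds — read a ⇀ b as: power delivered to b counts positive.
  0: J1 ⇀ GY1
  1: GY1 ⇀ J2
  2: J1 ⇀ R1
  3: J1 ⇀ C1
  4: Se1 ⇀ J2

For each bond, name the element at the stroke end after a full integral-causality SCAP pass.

β0 stroke at GY1
β1 stroke at GY1
β2 stroke at R1
β3 stroke at J1
β4 stroke at J2

#4 stroke at J2  (Se1: effort source, stroke at far end)
#1 stroke at GY1  (J2 needs exactly one f-in)
#0 stroke at GY1  (GY GY1: same side as bond 1)
#3 stroke at J1  (C1 outputs effort q/C1)
#2 stroke at R1  (common-e at J1 fixed by 3)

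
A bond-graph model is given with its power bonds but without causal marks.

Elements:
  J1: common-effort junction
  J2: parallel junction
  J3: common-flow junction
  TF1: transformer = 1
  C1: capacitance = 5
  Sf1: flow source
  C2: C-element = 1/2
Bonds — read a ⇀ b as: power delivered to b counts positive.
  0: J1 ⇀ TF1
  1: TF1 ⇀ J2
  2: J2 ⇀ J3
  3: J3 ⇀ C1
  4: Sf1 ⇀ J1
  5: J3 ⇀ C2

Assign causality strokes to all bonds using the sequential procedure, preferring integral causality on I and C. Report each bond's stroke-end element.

β0 |J1
β1 |TF1
β2 |J2
β3 |J3
β4 |Sf1
β5 |J3

#4 |Sf1  (Sf1 (Sf) sets flow on bond)
#0 |J1  (J1: last free bond brings effort in)
#1 |TF1  (through TF1, causality passes straight; one stroke at TF1)
#2 |J2  (J2 needs exactly one e-in)
#3 |J3  (1-jn J3 has f-setter on 2)
#5 |J3  (J3: bond 2 brought flow, rest push out)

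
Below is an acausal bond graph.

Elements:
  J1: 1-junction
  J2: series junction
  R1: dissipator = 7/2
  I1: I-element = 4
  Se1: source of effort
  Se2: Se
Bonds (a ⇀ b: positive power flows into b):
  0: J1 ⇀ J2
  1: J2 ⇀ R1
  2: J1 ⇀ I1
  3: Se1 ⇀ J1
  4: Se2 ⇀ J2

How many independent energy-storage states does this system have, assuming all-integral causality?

b3 stroke at J1  (Se1: effort source, stroke at far end)
b4 stroke at J2  (source Se2 imposes e)
b2 stroke at I1  (I1 outputs flow p/I1)
b0 stroke at J1  (J1 flow already set via bond 2)
b1 stroke at J2  (J2: bond 0 brought flow, rest push out)

1  (I1 all integral)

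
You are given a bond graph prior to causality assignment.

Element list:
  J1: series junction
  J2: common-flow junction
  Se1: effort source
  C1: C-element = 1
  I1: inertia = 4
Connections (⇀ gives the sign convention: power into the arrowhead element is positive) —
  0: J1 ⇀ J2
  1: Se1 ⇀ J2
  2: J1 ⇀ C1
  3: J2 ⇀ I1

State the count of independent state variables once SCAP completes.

2  (C1, I1 all integral)

bond 1 |J2  (Se1 (Se) sets effort on bond)
bond 2 |J1  (C1 integral (e out))
bond 0 |J2  (J1: last free bond brings flow in)
bond 3 |I1  (closing 1-jn rule on J2)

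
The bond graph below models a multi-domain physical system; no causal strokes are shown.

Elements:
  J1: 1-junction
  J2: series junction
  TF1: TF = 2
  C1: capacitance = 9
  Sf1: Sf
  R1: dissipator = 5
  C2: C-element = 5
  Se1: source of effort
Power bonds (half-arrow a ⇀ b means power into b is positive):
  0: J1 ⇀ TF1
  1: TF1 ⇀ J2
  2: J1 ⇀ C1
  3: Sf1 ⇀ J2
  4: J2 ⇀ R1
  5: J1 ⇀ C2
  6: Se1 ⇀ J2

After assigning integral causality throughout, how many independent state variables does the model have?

2  (C1, C2 all integral)

b3 stroke at Sf1  (source Sf1 imposes f)
b6 stroke at J2  (Se1: effort source, stroke at far end)
b1 stroke at J2  (J2: bond 3 brought flow, rest push out)
b4 stroke at J2  (J2: bond 3 brought flow, rest push out)
b0 stroke at TF1  (through TF1, causality passes straight; one stroke at TF1)
b2 stroke at J1  (J1 flow already set via bond 0)
b5 stroke at J1  (1-jn J1 has f-setter on 0)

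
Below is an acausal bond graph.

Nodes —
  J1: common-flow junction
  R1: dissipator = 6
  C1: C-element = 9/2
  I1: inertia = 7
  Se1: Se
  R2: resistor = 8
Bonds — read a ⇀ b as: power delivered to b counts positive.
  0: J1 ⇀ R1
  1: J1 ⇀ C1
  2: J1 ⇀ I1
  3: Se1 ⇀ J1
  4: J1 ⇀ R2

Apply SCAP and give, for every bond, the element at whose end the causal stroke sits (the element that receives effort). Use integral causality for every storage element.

b3 stroke→J1  (Se1 (Se) sets effort on bond)
b1 stroke→J1  (C1 integral (e out))
b2 stroke→I1  (I1 integral (f out))
b0 stroke→J1  (common-f at J1 fixed by 2)
b4 stroke→J1  (J1 flow already set via bond 2)

bond 0 stroke at J1
bond 1 stroke at J1
bond 2 stroke at I1
bond 3 stroke at J1
bond 4 stroke at J1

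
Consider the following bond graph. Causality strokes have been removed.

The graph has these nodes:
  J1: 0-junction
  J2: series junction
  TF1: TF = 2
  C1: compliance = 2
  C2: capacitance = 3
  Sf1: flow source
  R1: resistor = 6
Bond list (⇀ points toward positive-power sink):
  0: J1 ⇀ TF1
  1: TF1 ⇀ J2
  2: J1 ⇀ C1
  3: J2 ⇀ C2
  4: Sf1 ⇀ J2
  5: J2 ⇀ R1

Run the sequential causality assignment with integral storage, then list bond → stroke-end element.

b4 |Sf1  (Sf1 fixes flow; stroke at Sf1)
b1 |J2  (J2: bond 4 brought flow, rest push out)
b3 |J2  (J2 flow already set via bond 4)
b5 |J2  (J2 flow already set via bond 4)
b0 |TF1  (TF1 one-in-one-out from 1)
b2 |J1  (only one effort-in slot at J1)

#0 →TF1
#1 →J2
#2 →J1
#3 →J2
#4 →Sf1
#5 →J2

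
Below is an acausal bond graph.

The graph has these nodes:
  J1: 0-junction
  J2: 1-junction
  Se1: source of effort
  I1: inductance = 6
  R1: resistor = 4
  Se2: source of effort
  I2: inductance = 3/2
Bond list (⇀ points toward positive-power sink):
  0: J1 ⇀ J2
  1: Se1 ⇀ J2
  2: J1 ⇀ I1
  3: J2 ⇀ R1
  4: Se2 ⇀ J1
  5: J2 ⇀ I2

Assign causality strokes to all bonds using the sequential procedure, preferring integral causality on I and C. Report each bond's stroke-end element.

b1 stroke at J2  (source Se1 imposes e)
b4 stroke at J1  (Se2 fixes effort; stroke away)
b0 stroke at J2  (J1 effort already set via bond 4)
b2 stroke at I1  (0-jn J1 has e-setter on 4)
b5 stroke at I2  (I2 integral (f out))
b3 stroke at J2  (1-jn J2 has f-setter on 5)

bond 0 stroke at J2
bond 1 stroke at J2
bond 2 stroke at I1
bond 3 stroke at J2
bond 4 stroke at J1
bond 5 stroke at I2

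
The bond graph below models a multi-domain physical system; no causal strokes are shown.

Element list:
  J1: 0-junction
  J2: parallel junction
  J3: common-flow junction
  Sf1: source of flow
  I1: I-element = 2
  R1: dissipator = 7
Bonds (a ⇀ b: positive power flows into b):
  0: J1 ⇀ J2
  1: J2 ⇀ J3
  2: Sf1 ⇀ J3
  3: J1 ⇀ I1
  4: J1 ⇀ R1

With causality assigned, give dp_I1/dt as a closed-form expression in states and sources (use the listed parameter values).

β2 stroke→Sf1  (Sf1 fixes flow; stroke at Sf1)
β1 stroke→J3  (1-jn J3 has f-setter on 2)
β0 stroke→J2  (only one effort-in slot at J2)
β3 stroke→I1  (prefer integral on I1)
β4 stroke→J1  (J1 needs exactly one e-in)

dp_I1/dt = -7*F_Sf1 - 7*p_I1/2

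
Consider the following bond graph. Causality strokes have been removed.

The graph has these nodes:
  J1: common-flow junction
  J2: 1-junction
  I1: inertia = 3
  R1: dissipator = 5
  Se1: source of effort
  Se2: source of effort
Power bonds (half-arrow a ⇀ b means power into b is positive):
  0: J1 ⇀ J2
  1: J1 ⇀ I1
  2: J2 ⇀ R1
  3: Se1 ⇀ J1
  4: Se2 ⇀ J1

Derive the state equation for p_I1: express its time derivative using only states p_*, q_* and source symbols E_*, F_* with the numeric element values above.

dp_I1/dt = E_Se1 + E_Se2 - 5*p_I1/3

b3 →J1  (Se1 fixes effort; stroke away)
b4 →J1  (Se2 (Se) sets effort on bond)
b1 →I1  (I1 integral (f out))
b0 →J1  (common-f at J1 fixed by 1)
b2 →J2  (J2: bond 0 brought flow, rest push out)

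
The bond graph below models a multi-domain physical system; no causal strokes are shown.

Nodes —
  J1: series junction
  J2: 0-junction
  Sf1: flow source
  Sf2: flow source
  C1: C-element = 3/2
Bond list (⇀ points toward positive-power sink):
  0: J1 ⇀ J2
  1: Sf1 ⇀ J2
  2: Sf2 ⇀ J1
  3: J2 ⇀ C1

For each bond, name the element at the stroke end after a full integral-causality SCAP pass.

β1 →Sf1  (Sf1 (Sf) sets flow on bond)
β2 →Sf2  (Sf2: flow source, stroke at near end)
β0 →J1  (J1 flow already set via bond 2)
β3 →J2  (J2: last free bond brings effort in)

bond 0 stroke at J1
bond 1 stroke at Sf1
bond 2 stroke at Sf2
bond 3 stroke at J2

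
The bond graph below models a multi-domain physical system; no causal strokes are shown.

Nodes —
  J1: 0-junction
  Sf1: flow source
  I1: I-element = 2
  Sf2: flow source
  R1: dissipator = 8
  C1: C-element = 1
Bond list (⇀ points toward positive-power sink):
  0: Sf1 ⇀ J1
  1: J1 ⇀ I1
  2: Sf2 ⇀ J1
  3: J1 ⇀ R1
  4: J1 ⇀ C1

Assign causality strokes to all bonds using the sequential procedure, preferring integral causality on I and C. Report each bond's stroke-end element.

β0 stroke at Sf1
β1 stroke at I1
β2 stroke at Sf2
β3 stroke at R1
β4 stroke at J1

#0 stroke at Sf1  (Sf1 (Sf) sets flow on bond)
#2 stroke at Sf2  (Sf2 fixes flow; stroke at Sf2)
#1 stroke at I1  (I1 outputs flow p/I1)
#4 stroke at J1  (C1: C, integral causality)
#3 stroke at R1  (J1: bond 4 brought effort, rest push out)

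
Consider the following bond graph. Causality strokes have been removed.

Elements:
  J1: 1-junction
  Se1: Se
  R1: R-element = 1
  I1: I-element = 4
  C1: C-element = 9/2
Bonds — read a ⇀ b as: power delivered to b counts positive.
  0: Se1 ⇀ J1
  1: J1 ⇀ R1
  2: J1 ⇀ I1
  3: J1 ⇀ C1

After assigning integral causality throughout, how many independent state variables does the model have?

2  (C1, I1 all integral)

b0 →J1  (Se1 fixes effort; stroke away)
b2 →I1  (I1 outputs flow p/I1)
b1 →J1  (J1: bond 2 brought flow, rest push out)
b3 →J1  (J1 flow already set via bond 2)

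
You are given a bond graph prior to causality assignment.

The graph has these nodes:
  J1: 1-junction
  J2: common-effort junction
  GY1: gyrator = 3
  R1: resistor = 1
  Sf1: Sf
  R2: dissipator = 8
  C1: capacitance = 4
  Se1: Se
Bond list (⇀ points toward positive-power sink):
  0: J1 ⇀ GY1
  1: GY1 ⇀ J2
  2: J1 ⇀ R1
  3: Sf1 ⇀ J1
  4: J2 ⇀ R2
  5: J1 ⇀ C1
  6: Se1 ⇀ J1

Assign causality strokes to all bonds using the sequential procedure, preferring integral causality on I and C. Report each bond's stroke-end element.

bond 0 |J1
bond 1 |J2
bond 2 |J1
bond 3 |Sf1
bond 4 |R2
bond 5 |J1
bond 6 |J1

b3 |Sf1  (source Sf1 imposes f)
b6 |J1  (Se1 fixes effort; stroke away)
b0 |J1  (1-jn J1 has f-setter on 3)
b2 |J1  (J1: bond 3 brought flow, rest push out)
b5 |J1  (common-f at J1 fixed by 3)
b1 |J2  (GY1: gyrator matches bond 0)
b4 |R2  (common-e at J2 fixed by 1)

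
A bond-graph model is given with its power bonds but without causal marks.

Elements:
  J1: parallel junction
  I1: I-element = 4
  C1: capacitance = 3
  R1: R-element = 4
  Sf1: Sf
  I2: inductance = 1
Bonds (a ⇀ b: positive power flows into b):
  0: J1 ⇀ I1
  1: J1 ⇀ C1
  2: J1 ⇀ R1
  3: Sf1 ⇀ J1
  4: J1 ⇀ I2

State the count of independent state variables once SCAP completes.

3  (C1, I1, I2 all integral)

bond 3 |Sf1  (source Sf1 imposes f)
bond 0 |I1  (I1 integral (f out))
bond 1 |J1  (C1 integral (e out))
bond 2 |R1  (J1: bond 1 brought effort, rest push out)
bond 4 |I2  (J1: bond 1 brought effort, rest push out)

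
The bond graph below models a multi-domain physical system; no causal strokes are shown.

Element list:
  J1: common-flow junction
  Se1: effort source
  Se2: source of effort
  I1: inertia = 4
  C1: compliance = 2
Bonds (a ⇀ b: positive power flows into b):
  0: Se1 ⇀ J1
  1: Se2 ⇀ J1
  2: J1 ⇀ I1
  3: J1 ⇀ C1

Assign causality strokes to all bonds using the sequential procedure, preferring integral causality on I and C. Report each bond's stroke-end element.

bond 0 |J1
bond 1 |J1
bond 2 |I1
bond 3 |J1

β0 →J1  (source Se1 imposes e)
β1 →J1  (source Se2 imposes e)
β2 →I1  (prefer integral on I1)
β3 →J1  (1-jn J1 has f-setter on 2)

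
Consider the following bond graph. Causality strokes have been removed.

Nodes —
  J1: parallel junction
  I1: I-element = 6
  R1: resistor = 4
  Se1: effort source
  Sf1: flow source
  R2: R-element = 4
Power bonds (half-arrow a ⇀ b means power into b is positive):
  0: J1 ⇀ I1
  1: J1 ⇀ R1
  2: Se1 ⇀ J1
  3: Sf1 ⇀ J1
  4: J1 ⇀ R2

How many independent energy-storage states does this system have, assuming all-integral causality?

#2 stroke→J1  (Se1 fixes effort; stroke away)
#3 stroke→Sf1  (Sf1 (Sf) sets flow on bond)
#0 stroke→I1  (J1 effort already set via bond 2)
#1 stroke→R1  (0-jn J1 has e-setter on 2)
#4 stroke→R2  (J1 effort already set via bond 2)

1  (I1 all integral)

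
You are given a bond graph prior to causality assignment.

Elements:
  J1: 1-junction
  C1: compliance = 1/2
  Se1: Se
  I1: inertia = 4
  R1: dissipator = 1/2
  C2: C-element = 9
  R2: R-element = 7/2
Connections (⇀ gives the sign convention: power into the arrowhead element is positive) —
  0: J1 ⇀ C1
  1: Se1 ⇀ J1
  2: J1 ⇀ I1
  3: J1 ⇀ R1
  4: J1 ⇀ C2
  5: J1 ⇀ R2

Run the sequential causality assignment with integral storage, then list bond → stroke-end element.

bond 1 stroke at J1  (source Se1 imposes e)
bond 0 stroke at J1  (C1 outputs effort q/C1)
bond 2 stroke at I1  (prefer integral on I1)
bond 3 stroke at J1  (J1 flow already set via bond 2)
bond 4 stroke at J1  (1-jn J1 has f-setter on 2)
bond 5 stroke at J1  (1-jn J1 has f-setter on 2)

b0 |J1
b1 |J1
b2 |I1
b3 |J1
b4 |J1
b5 |J1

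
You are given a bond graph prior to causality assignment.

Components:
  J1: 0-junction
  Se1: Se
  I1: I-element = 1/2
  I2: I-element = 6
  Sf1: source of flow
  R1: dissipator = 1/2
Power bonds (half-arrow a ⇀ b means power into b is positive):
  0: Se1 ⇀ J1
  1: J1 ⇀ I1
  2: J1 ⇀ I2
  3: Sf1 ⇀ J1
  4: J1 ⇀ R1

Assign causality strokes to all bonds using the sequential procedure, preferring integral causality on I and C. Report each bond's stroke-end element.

#0 |J1
#1 |I1
#2 |I2
#3 |Sf1
#4 |R1

#0 stroke at J1  (Se1 (Se) sets effort on bond)
#3 stroke at Sf1  (Sf1 (Sf) sets flow on bond)
#1 stroke at I1  (common-e at J1 fixed by 0)
#2 stroke at I2  (J1 effort already set via bond 0)
#4 stroke at R1  (0-jn J1 has e-setter on 0)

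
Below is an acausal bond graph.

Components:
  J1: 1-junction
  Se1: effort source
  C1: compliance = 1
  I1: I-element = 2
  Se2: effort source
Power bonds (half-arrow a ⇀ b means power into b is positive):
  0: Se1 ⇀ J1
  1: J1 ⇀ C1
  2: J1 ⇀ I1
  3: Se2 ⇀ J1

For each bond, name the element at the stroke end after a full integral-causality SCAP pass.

bond 0 |J1
bond 1 |J1
bond 2 |I1
bond 3 |J1

b0 |J1  (source Se1 imposes e)
b3 |J1  (Se2 fixes effort; stroke away)
b1 |J1  (C1: C, integral causality)
b2 |I1  (J1: last free bond brings flow in)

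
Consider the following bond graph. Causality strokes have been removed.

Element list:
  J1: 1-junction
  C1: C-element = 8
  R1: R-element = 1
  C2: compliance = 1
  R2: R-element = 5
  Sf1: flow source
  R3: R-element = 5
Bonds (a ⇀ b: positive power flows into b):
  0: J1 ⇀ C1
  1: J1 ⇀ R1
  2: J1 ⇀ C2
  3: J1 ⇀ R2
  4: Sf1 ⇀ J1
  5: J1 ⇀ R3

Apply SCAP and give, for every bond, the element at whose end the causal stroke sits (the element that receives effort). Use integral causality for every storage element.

b0 |J1
b1 |J1
b2 |J1
b3 |J1
b4 |Sf1
b5 |J1

b4 →Sf1  (Sf1: flow source, stroke at near end)
b0 →J1  (common-f at J1 fixed by 4)
b1 →J1  (common-f at J1 fixed by 4)
b2 →J1  (common-f at J1 fixed by 4)
b3 →J1  (1-jn J1 has f-setter on 4)
b5 →J1  (J1: bond 4 brought flow, rest push out)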